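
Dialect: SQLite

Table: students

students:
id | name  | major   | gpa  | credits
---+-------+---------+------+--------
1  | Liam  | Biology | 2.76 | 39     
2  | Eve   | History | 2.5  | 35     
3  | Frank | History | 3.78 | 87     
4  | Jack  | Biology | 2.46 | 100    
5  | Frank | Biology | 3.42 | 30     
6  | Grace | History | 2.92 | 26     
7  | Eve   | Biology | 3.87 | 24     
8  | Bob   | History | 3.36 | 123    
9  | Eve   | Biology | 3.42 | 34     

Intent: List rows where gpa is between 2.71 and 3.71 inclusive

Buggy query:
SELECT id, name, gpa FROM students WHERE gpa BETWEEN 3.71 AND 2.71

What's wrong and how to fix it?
Bug: BETWEEN expects the lower bound first; with 3.71 AND 2.71 the range is empty

Fix: Write BETWEEN 2.71 AND 3.71

Corrected query:
SELECT id, name, gpa FROM students WHERE gpa BETWEEN 2.71 AND 3.71

Result:
id | name  | gpa 
---+-------+-----
1  | Liam  | 2.76
5  | Frank | 3.42
6  | Grace | 2.92
8  | Bob   | 3.36
9  | Eve   | 3.42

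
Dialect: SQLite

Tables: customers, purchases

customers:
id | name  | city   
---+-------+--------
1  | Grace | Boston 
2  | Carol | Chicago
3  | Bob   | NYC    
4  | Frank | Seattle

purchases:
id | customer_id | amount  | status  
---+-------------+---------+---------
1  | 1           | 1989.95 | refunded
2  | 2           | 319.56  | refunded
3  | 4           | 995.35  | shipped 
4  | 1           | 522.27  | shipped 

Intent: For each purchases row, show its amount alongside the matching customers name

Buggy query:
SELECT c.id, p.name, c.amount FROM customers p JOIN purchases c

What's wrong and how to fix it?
Bug: Missing join condition: each purchases row is matched to all customers rows instead of just its own

Fix: Specify the join condition linking the foreign key to the parent id

Corrected query:
SELECT c.id, p.name, c.amount FROM customers p JOIN purchases c ON c.customer_id = p.id

Result:
id | name  | amount 
---+-------+--------
1  | Grace | 1989.95
2  | Carol | 319.56 
3  | Frank | 995.35 
4  | Grace | 522.27 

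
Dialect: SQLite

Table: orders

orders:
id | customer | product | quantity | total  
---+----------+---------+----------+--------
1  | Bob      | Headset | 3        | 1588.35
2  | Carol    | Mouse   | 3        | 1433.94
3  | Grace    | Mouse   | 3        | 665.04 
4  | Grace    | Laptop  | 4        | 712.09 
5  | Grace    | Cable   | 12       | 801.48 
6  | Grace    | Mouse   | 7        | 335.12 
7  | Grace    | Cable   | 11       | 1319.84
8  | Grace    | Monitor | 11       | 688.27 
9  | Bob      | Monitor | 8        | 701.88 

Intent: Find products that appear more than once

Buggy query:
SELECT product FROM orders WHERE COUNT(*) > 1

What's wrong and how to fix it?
Bug: WHERE can't reference COUNT(*); aggregates are computed after WHERE

Fix: Group first, then use HAVING for the count condition

Corrected query:
SELECT product FROM orders GROUP BY product HAVING COUNT(*) > 1

Result:
product
-------
Cable  
Monitor
Mouse  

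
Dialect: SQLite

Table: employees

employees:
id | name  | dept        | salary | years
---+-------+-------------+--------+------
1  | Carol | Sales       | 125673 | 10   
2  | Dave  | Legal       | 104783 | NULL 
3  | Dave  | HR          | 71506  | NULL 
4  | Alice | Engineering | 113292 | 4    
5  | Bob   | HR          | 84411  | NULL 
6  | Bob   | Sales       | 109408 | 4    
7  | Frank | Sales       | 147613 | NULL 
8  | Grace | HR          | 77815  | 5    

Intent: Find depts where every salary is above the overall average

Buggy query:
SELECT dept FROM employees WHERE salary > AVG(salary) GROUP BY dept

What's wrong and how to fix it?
Bug: WHERE evaluates per row before aggregation, so AVG() is unavailable

Fix: Compute the overall average in a scalar subquery and compare each group's MIN against it in HAVING

Corrected query:
SELECT dept FROM employees GROUP BY dept HAVING MIN(salary) > (SELECT AVG(salary) FROM employees)

Result:
dept       
-----------
Engineering
Legal      
Sales      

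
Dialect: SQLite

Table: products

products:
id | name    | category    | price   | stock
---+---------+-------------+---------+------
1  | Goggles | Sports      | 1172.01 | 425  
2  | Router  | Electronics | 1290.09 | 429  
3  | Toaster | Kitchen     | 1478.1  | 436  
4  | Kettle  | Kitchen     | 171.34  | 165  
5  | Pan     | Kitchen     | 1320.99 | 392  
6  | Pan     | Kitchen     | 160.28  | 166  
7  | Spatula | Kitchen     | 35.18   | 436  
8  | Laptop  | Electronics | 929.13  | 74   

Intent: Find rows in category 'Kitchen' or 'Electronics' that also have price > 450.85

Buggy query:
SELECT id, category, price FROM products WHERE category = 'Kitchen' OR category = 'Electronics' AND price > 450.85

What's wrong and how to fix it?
Bug: Without parentheses, AND is evaluated before OR, so the price filter only applies to the 'Electronics' branch

Fix: Add parentheses around the OR so the AND applies to both alternatives

Corrected query:
SELECT id, category, price FROM products WHERE (category = 'Kitchen' OR category = 'Electronics') AND price > 450.85

Result:
id | category    | price  
---+-------------+--------
2  | Electronics | 1290.09
3  | Kitchen     | 1478.1 
5  | Kitchen     | 1320.99
8  | Electronics | 929.13 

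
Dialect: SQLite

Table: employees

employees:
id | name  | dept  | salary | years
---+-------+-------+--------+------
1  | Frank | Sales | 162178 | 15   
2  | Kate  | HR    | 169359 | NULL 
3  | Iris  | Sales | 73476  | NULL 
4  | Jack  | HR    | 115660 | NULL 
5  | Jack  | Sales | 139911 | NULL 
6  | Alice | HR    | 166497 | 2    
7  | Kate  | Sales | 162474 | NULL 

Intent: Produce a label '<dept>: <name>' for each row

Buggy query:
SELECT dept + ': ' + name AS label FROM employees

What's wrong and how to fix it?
Bug: '+' is numeric addition; on text columns SQLite converts them to 0 instead of concatenating

Fix: Use the || operator for string concatenation

Corrected query:
SELECT dept || ': ' || name AS label FROM employees

Result:
label       
------------
Sales: Frank
HR: Kate    
Sales: Iris 
HR: Jack    
Sales: Jack 
HR: Alice   
Sales: Kate 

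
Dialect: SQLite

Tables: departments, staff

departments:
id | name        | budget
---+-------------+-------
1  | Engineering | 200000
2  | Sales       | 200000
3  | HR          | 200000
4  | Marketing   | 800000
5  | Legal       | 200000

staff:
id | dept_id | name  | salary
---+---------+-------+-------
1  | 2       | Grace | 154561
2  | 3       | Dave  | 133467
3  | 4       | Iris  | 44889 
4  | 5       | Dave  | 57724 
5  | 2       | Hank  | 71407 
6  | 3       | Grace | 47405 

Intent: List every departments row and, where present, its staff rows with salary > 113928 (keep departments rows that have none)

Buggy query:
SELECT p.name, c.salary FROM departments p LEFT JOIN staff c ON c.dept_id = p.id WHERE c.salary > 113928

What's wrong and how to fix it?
Bug: A WHERE condition on the right-hand table after LEFT JOIN drops unmatched parents

Fix: Put 'c.salary > 113928' in the JOIN's ON clause instead of WHERE

Corrected query:
SELECT p.name, c.salary FROM departments p LEFT JOIN staff c ON c.dept_id = p.id AND c.salary > 113928

Result:
name        | salary
------------+-------
Engineering | NULL  
Sales       | 154561
HR          | 133467
Marketing   | NULL  
Legal       | NULL  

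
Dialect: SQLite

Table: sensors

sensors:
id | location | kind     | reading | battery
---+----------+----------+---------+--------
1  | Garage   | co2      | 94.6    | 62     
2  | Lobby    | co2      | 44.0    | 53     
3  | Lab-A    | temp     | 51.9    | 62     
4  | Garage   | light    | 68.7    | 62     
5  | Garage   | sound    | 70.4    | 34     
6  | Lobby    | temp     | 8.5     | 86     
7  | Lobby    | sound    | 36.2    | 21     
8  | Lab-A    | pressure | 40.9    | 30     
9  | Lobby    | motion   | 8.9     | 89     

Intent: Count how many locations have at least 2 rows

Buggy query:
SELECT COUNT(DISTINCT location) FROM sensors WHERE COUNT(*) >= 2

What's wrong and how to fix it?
Bug: COUNT(*) cannot appear in WHERE; the per-group count doesn't exist yet

Fix: Use a subquery that GROUPs and filters with HAVING, then count its rows

Corrected query:
SELECT COUNT(*) FROM (SELECT location FROM sensors GROUP BY location HAVING COUNT(*) >= 2)

Result:
COUNT(*)
--------
3       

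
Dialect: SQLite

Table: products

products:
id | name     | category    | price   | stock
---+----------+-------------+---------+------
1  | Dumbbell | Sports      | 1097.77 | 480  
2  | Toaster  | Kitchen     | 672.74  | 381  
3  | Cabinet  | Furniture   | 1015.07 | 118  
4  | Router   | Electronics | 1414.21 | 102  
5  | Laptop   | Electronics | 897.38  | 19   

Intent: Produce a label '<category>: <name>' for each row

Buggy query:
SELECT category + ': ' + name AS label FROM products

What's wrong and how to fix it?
Bug: SQLite uses || for string concatenation; + coerces text to numbers (yielding 0)

Fix: Replace + with || to concatenate text

Corrected query:
SELECT category || ': ' || name AS label FROM products

Result:
label              
-------------------
Sports: Dumbbell   
Kitchen: Toaster   
Furniture: Cabinet 
Electronics: Router
Electronics: Laptop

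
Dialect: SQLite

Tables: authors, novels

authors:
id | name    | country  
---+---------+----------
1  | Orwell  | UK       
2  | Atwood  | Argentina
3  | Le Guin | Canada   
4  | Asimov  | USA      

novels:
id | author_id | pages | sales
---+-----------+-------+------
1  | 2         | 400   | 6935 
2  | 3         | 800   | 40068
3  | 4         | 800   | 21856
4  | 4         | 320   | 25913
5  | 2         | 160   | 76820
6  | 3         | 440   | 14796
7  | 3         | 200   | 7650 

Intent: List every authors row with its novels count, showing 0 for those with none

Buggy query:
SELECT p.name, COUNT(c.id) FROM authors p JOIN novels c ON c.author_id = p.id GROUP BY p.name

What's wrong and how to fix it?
Bug: INNER JOIN drops authors rows that have no matching novels rows

Fix: Switch to LEFT JOIN to retain unmatched parent rows

Corrected query:
SELECT p.name, COUNT(c.id) FROM authors p LEFT JOIN novels c ON c.author_id = p.id GROUP BY p.name

Result:
name    | COUNT(c.id)
--------+------------
Asimov  | 2          
Atwood  | 2          
Le Guin | 3          
Orwell  | 0          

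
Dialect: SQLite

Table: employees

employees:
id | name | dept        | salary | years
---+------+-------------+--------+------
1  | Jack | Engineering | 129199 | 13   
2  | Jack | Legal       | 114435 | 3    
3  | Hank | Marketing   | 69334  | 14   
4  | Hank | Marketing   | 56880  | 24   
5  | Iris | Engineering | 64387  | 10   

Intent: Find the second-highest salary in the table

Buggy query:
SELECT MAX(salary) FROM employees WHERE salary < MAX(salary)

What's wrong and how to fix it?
Bug: The inner MAX is an aggregate inside WHERE, which is not allowed

Fix: Put the inner MAX in a scalar subquery

Corrected query:
SELECT MAX(salary) FROM employees WHERE salary < (SELECT MAX(salary) FROM employees)

Result:
MAX(salary)
-----------
114435     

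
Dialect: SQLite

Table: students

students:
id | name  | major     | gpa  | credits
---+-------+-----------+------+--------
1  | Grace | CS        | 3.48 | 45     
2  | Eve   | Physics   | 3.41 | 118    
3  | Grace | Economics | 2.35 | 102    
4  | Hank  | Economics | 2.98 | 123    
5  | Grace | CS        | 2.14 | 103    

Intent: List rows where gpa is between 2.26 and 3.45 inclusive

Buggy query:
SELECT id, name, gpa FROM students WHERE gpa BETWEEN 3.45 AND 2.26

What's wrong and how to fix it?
Bug: The bounds are reversed; BETWEEN a AND b requires a <= b to match anything

Fix: Swap the bounds so the smaller value comes first

Corrected query:
SELECT id, name, gpa FROM students WHERE gpa BETWEEN 2.26 AND 3.45

Result:
id | name  | gpa 
---+-------+-----
2  | Eve   | 3.41
3  | Grace | 2.35
4  | Hank  | 2.98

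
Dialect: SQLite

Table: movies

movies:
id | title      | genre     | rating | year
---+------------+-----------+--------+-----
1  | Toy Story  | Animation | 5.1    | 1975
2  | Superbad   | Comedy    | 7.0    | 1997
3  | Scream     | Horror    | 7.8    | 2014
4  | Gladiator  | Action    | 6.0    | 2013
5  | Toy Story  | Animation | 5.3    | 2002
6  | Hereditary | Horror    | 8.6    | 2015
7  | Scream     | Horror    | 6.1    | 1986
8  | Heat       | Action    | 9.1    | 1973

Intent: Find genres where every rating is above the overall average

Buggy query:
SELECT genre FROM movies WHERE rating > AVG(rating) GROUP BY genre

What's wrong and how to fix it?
Bug: WHERE evaluates per row before aggregation, so AVG() is unavailable

Fix: Compute the overall average in a scalar subquery and compare each group's MIN against it in HAVING

Corrected query:
SELECT genre FROM movies GROUP BY genre HAVING MIN(rating) > (SELECT AVG(rating) FROM movies)

Result:
genre 
------
Comedy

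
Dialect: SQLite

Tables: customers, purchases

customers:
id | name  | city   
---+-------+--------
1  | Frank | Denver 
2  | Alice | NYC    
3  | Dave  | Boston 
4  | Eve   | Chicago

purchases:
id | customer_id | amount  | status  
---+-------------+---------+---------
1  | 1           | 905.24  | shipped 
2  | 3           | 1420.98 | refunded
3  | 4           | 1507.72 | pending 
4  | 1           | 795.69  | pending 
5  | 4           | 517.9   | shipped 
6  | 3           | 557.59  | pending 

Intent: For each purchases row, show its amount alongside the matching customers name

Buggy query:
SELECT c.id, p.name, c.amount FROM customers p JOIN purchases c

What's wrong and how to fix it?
Bug: Missing join condition: each purchases row is matched to all customers rows instead of just its own

Fix: Specify the join condition linking the foreign key to the parent id

Corrected query:
SELECT c.id, p.name, c.amount FROM customers p JOIN purchases c ON c.customer_id = p.id

Result:
id | name  | amount 
---+-------+--------
1  | Frank | 905.24 
2  | Dave  | 1420.98
3  | Eve   | 1507.72
4  | Frank | 795.69 
5  | Eve   | 517.9  
6  | Dave  | 557.59 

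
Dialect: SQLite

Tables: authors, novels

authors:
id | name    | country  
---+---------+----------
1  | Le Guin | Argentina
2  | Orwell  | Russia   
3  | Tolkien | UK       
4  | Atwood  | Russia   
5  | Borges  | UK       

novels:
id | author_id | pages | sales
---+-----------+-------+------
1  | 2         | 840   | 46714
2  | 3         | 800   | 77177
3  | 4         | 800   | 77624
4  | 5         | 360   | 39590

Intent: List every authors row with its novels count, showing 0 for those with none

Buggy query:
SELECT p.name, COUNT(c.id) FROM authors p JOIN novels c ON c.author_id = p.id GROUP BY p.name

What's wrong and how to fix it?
Bug: An inner join excludes parents with zero children

Fix: Use LEFT JOIN so parents without children still appear (COUNT(c.id) gives 0)

Corrected query:
SELECT p.name, COUNT(c.id) FROM authors p LEFT JOIN novels c ON c.author_id = p.id GROUP BY p.name

Result:
name    | COUNT(c.id)
--------+------------
Atwood  | 1          
Borges  | 1          
Le Guin | 0          
Orwell  | 1          
Tolkien | 1          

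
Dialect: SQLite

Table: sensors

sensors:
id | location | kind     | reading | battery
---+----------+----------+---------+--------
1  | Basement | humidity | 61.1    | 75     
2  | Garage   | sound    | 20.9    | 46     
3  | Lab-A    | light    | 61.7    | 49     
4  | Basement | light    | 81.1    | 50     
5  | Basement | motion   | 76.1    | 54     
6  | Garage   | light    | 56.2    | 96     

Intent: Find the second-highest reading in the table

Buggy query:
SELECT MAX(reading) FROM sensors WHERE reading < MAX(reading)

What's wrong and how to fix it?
Bug: MAX(reading) on the right of the comparison is an aggregate-in-WHERE error

Fix: Put the inner MAX in a scalar subquery

Corrected query:
SELECT MAX(reading) FROM sensors WHERE reading < (SELECT MAX(reading) FROM sensors)

Result:
MAX(reading)
------------
76.1        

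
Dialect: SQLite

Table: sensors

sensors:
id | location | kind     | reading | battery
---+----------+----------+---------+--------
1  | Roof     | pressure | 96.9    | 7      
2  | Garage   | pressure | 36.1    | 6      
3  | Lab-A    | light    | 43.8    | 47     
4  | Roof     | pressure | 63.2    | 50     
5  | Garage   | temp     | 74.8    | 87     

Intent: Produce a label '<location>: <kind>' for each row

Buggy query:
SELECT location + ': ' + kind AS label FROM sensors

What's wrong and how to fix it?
Bug: '+' is numeric addition; on text columns SQLite converts them to 0 instead of concatenating

Fix: Use the || operator for string concatenation

Corrected query:
SELECT location || ': ' || kind AS label FROM sensors

Result:
label           
----------------
Roof: pressure  
Garage: pressure
Lab-A: light    
Roof: pressure  
Garage: temp    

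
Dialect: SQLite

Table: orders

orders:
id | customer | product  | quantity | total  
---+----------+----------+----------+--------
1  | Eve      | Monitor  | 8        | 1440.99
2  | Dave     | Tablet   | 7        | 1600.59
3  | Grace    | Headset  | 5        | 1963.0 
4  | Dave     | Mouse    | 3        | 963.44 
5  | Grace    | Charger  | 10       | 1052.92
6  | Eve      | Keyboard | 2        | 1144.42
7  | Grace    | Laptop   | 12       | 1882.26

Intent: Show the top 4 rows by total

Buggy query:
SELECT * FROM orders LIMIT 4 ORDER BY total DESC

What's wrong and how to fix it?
Bug: LIMIT must come after ORDER BY

Fix: Swap the clauses: ORDER BY first, then LIMIT

Corrected query:
SELECT * FROM orders ORDER BY total DESC LIMIT 4

Result:
id | customer | product | quantity | total  
---+----------+---------+----------+--------
3  | Grace    | Headset | 5        | 1963   
7  | Grace    | Laptop  | 12       | 1882.26
2  | Dave     | Tablet  | 7        | 1600.59
1  | Eve      | Monitor | 8        | 1440.99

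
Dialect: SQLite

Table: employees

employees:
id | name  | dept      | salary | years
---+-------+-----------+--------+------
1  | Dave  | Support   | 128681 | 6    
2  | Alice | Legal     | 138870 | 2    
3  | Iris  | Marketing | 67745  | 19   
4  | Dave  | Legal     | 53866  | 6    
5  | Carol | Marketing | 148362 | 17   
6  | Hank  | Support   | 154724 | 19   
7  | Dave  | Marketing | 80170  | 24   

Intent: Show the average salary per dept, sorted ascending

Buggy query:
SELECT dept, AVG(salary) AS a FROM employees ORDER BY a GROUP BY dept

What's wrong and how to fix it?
Bug: GROUP BY must precede ORDER BY

Fix: Reorder: SELECT … FROM … GROUP BY … ORDER BY …

Corrected query:
SELECT dept, AVG(salary) AS a FROM employees GROUP BY dept ORDER BY a

Result:
dept      | a       
----------+---------
Legal     | 96368   
Marketing | 98759   
Support   | 141702.5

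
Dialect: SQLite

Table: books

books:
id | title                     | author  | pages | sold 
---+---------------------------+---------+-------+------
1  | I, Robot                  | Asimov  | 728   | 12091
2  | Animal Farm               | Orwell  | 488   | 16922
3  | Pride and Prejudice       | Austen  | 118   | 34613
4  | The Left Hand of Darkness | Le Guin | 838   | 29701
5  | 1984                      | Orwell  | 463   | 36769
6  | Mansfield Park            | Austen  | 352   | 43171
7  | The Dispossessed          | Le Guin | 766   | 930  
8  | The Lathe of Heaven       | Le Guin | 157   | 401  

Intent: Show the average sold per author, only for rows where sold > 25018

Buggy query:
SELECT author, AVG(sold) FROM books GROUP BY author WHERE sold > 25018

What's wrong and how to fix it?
Bug: WHERE cannot follow GROUP BY

Fix: Place WHERE between FROM and GROUP BY

Corrected query:
SELECT author, AVG(sold) FROM books WHERE sold > 25018 GROUP BY author

Result:
author  | AVG(sold)
--------+----------
Austen  | 38892    
Le Guin | 29701    
Orwell  | 36769    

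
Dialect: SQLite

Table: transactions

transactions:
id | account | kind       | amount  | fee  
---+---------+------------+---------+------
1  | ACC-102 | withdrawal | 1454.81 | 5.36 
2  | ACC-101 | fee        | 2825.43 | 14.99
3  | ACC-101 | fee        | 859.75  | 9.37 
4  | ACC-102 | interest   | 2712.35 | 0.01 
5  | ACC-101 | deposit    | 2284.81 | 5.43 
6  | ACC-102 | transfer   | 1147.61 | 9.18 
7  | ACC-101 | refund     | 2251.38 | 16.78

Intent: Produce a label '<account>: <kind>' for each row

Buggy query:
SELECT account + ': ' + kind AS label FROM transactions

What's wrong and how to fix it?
Bug: SQLite uses || for string concatenation; + coerces text to numbers (yielding 0)

Fix: Replace + with || to concatenate text

Corrected query:
SELECT account || ': ' || kind AS label FROM transactions

Result:
label              
-------------------
ACC-102: withdrawal
ACC-101: fee       
ACC-101: fee       
ACC-102: interest  
ACC-101: deposit   
ACC-102: transfer  
ACC-101: refund    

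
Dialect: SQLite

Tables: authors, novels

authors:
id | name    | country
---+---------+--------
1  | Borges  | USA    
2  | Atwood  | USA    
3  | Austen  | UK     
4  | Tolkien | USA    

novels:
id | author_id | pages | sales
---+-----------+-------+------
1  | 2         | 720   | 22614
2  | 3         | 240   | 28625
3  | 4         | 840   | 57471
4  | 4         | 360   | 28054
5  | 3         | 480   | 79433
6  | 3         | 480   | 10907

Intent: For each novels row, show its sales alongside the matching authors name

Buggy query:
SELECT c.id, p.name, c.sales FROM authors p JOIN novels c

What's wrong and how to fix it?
Bug: Missing join condition: each novels row is matched to all authors rows instead of just its own

Fix: Specify the join condition linking the foreign key to the parent id

Corrected query:
SELECT c.id, p.name, c.sales FROM authors p JOIN novels c ON c.author_id = p.id

Result:
id | name    | sales
---+---------+------
1  | Atwood  | 22614
2  | Austen  | 28625
3  | Tolkien | 57471
4  | Tolkien | 28054
5  | Austen  | 79433
6  | Austen  | 10907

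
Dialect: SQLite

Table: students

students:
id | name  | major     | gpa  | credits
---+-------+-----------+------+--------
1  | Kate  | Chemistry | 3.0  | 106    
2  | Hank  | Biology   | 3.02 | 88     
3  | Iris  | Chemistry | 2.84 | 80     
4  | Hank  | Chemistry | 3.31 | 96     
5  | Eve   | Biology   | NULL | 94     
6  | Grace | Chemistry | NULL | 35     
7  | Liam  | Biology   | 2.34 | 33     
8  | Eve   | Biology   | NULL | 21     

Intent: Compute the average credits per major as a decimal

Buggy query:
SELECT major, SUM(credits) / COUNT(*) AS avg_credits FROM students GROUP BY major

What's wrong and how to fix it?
Bug: Both operands are integers, so '/' performs integer division and truncates

Fix: Cast one side to REAL so the division keeps the fractional part

Corrected query:
SELECT major, SUM(credits) * 1.0 / COUNT(*) AS avg_credits FROM students GROUP BY major

Result:
major     | avg_credits
----------+------------
Biology   | 59         
Chemistry | 79.25      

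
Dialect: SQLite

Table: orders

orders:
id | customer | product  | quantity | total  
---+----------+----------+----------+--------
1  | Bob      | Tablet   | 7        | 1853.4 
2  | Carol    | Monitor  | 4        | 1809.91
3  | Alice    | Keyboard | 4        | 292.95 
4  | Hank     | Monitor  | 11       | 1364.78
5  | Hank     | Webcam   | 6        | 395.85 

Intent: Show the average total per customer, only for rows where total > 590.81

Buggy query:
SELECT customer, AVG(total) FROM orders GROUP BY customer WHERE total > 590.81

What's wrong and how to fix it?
Bug: Row-level WHERE must come before GROUP BY in the clause order

Fix: Move the WHERE clause before GROUP BY

Corrected query:
SELECT customer, AVG(total) FROM orders WHERE total > 590.81 GROUP BY customer

Result:
customer | AVG(total)
---------+-----------
Bob      | 1853.4    
Carol    | 1809.91   
Hank     | 1364.78   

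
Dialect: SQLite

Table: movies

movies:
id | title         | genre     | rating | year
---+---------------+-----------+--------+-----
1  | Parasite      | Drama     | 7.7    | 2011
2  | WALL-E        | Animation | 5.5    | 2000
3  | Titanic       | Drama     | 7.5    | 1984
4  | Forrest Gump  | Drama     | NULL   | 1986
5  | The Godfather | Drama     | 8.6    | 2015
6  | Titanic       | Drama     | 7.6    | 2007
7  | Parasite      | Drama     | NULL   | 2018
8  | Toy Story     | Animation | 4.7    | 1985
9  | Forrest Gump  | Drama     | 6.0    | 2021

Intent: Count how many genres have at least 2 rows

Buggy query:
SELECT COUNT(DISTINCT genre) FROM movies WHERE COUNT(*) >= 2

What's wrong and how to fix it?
Bug: COUNT(*) cannot appear in WHERE; the per-group count doesn't exist yet

Fix: Use a subquery that GROUPs and filters with HAVING, then count its rows

Corrected query:
SELECT COUNT(*) FROM (SELECT genre FROM movies GROUP BY genre HAVING COUNT(*) >= 2)

Result:
COUNT(*)
--------
2       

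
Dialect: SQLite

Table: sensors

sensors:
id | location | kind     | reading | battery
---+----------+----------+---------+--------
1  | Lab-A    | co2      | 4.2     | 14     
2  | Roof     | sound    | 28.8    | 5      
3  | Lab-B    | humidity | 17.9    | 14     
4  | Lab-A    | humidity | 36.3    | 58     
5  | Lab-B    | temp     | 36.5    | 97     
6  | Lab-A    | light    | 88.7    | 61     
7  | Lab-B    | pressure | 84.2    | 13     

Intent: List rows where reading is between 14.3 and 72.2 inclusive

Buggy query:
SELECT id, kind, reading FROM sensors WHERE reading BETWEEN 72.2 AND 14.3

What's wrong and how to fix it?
Bug: The bounds are reversed; BETWEEN a AND b requires a <= b to match anything

Fix: Swap the bounds so the smaller value comes first

Corrected query:
SELECT id, kind, reading FROM sensors WHERE reading BETWEEN 14.3 AND 72.2

Result:
id | kind     | reading
---+----------+--------
2  | sound    | 28.8   
3  | humidity | 17.9   
4  | humidity | 36.3   
5  | temp     | 36.5   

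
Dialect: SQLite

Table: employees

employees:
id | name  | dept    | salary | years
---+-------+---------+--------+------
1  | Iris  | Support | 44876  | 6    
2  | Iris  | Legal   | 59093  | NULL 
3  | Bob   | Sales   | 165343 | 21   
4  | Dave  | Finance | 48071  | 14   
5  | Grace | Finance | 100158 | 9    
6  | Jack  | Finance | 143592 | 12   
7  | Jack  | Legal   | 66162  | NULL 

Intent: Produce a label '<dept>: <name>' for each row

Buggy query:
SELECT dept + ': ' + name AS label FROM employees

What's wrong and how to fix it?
Bug: '+' is numeric addition; on text columns SQLite converts them to 0 instead of concatenating

Fix: Use the || operator for string concatenation

Corrected query:
SELECT dept || ': ' || name AS label FROM employees

Result:
label         
--------------
Support: Iris 
Legal: Iris   
Sales: Bob    
Finance: Dave 
Finance: Grace
Finance: Jack 
Legal: Jack   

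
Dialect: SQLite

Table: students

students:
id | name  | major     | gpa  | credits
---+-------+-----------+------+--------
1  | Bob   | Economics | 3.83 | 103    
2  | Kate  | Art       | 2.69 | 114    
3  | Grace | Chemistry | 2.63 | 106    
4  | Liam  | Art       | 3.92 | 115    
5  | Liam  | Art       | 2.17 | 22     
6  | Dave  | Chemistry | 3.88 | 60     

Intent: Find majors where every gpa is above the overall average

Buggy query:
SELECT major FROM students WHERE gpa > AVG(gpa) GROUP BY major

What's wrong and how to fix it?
Bug: WHERE evaluates per row before aggregation, so AVG() is unavailable

Fix: Use a subquery for AVG and a HAVING MIN(...) filter so the condition holds for every row in the group

Corrected query:
SELECT major FROM students GROUP BY major HAVING MIN(gpa) > (SELECT AVG(gpa) FROM students)

Result:
major    
---------
Economics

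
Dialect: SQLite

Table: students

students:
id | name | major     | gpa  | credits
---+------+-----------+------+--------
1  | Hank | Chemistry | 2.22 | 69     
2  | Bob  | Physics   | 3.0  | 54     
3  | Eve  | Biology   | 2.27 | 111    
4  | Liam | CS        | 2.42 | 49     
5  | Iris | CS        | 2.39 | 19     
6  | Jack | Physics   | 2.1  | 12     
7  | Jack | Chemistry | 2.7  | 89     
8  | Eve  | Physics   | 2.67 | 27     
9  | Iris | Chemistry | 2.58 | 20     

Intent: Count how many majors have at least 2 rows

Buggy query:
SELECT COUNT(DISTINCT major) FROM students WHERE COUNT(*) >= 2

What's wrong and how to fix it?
Bug: WHERE filters individual rows, not groups, so a group-level COUNT is invalid there

Fix: Use a subquery that GROUPs and filters with HAVING, then count its rows

Corrected query:
SELECT COUNT(*) FROM (SELECT major FROM students GROUP BY major HAVING COUNT(*) >= 2)

Result:
COUNT(*)
--------
3       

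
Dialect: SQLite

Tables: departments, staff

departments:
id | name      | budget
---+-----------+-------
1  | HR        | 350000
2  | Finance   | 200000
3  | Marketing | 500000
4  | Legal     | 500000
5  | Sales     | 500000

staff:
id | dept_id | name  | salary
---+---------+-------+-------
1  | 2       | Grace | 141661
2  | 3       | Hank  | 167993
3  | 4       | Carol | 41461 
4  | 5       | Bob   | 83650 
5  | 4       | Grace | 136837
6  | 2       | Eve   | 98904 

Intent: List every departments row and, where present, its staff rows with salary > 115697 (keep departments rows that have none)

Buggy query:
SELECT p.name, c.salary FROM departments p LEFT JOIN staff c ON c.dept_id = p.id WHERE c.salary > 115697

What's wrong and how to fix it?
Bug: A WHERE condition on the right-hand table after LEFT JOIN drops unmatched parents

Fix: Move the right-table condition into the ON clause so unmatched parents are kept

Corrected query:
SELECT p.name, c.salary FROM departments p LEFT JOIN staff c ON c.dept_id = p.id AND c.salary > 115697

Result:
name      | salary
----------+-------
HR        | NULL  
Finance   | 141661
Marketing | 167993
Legal     | 136837
Sales     | NULL  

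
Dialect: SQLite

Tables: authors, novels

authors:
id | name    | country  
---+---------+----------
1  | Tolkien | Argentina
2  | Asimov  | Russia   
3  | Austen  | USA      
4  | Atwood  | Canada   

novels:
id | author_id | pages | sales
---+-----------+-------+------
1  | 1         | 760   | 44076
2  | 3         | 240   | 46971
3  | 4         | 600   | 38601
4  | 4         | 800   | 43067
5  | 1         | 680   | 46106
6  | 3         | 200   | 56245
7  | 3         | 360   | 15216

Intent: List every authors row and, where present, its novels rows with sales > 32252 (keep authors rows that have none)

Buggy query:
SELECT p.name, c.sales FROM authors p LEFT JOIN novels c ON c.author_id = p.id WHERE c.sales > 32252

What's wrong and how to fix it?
Bug: A WHERE condition on the right-hand table after LEFT JOIN drops unmatched parents

Fix: Put 'c.sales > 32252' in the JOIN's ON clause instead of WHERE

Corrected query:
SELECT p.name, c.sales FROM authors p LEFT JOIN novels c ON c.author_id = p.id AND c.sales > 32252

Result:
name    | sales
--------+------
Tolkien | 44076
Tolkien | 46106
Asimov  | NULL 
Austen  | 46971
Austen  | 56245
Atwood  | 38601
Atwood  | 43067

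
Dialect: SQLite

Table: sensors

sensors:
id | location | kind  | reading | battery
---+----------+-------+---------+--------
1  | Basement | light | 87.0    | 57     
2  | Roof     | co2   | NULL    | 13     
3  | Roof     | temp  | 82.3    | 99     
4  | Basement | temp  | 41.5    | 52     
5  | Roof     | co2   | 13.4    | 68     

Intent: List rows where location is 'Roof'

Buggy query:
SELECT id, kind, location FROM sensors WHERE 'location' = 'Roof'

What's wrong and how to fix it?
Bug: Single quotes denote string literals in SQL; the column name is being compared as a constant string

Fix: Remove the quotes around the column name (or use double quotes for an identifier)

Corrected query:
SELECT id, kind, location FROM sensors WHERE location = 'Roof'

Result:
id | kind | location
---+------+---------
2  | co2  | Roof    
3  | temp | Roof    
5  | co2  | Roof    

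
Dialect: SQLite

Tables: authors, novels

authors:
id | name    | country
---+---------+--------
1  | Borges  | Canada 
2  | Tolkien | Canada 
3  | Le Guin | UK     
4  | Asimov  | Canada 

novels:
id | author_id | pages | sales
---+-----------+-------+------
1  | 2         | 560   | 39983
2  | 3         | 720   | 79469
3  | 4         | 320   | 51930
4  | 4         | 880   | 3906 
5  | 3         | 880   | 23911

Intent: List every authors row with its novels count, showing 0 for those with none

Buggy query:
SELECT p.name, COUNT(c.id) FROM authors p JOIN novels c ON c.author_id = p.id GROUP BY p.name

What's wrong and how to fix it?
Bug: INNER JOIN drops authors rows that have no matching novels rows

Fix: Switch to LEFT JOIN to retain unmatched parent rows

Corrected query:
SELECT p.name, COUNT(c.id) FROM authors p LEFT JOIN novels c ON c.author_id = p.id GROUP BY p.name

Result:
name    | COUNT(c.id)
--------+------------
Asimov  | 2          
Borges  | 0          
Le Guin | 2          
Tolkien | 1          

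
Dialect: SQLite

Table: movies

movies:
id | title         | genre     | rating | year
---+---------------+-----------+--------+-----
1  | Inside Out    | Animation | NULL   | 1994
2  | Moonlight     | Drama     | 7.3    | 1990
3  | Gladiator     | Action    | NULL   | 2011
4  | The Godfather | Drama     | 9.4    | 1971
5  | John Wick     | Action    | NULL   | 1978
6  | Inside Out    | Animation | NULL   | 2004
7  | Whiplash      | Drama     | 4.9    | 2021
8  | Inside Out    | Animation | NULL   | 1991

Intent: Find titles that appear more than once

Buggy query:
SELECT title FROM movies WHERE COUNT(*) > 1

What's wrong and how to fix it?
Bug: WHERE can't reference COUNT(*); aggregates are computed after WHERE

Fix: Group first, then use HAVING for the count condition

Corrected query:
SELECT title FROM movies GROUP BY title HAVING COUNT(*) > 1

Result:
title     
----------
Inside Out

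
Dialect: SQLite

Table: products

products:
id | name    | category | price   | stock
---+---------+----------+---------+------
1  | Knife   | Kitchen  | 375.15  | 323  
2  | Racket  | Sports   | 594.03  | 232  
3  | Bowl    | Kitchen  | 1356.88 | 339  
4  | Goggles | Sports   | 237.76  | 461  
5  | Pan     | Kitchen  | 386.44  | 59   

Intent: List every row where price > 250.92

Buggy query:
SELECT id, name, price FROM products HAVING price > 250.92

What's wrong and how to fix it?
Bug: HAVING filters the output of aggregation, but this query has no GROUP BY and no aggregate functions, so SQLite rejects it (HAVING clause on a non-aggregate query); the condition here is per row

Fix: Replace HAVING with WHERE since the condition applies to individual rows

Corrected query:
SELECT id, name, price FROM products WHERE price > 250.92

Result:
id | name   | price  
---+--------+--------
1  | Knife  | 375.15 
2  | Racket | 594.03 
3  | Bowl   | 1356.88
5  | Pan    | 386.44 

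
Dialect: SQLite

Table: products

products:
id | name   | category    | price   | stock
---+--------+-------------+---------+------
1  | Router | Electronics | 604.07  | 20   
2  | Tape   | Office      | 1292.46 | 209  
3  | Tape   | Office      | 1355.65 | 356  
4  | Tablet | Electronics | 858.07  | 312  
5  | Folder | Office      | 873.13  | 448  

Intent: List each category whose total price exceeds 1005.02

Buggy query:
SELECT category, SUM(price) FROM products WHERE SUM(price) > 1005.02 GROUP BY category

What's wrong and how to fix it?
Bug: WHERE runs before GROUP BY, so aggregates aren't available there

Fix: Use HAVING (which filters groups after aggregation) instead of WHERE

Corrected query:
SELECT category, SUM(price) FROM products GROUP BY category HAVING SUM(price) > 1005.02

Result:
category    | SUM(price)
------------+-----------
Electronics | 1462.14   
Office      | 3521.24   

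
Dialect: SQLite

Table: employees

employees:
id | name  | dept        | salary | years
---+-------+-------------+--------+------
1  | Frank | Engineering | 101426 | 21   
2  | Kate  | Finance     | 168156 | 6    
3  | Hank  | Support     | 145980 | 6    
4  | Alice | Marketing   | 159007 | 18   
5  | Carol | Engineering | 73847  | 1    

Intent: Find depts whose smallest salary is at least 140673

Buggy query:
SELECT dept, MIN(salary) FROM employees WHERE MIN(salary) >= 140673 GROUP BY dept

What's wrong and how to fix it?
Bug: Aggregates like MIN are computed per group after WHERE runs

Fix: Replace WHERE with HAVING after the GROUP BY

Corrected query:
SELECT dept, MIN(salary) FROM employees GROUP BY dept HAVING MIN(salary) >= 140673

Result:
dept      | MIN(salary)
----------+------------
Finance   | 168156     
Marketing | 159007     
Support   | 145980     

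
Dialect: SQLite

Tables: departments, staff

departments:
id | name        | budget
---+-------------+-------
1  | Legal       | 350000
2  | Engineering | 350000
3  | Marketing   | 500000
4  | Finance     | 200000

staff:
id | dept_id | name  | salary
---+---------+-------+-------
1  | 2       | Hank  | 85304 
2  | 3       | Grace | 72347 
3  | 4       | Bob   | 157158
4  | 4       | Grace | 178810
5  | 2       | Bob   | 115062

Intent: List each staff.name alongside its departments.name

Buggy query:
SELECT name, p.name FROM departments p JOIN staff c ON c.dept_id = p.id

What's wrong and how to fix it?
Bug: Both tables have a 'name' column; the unqualified reference is ambiguous

Fix: Prefix ambiguous columns with the table alias

Corrected query:
SELECT c.name, p.name FROM departments p JOIN staff c ON c.dept_id = p.id

Result:
name  | name       
------+------------
Hank  | Engineering
Grace | Marketing  
Bob   | Finance    
Grace | Finance    
Bob   | Engineering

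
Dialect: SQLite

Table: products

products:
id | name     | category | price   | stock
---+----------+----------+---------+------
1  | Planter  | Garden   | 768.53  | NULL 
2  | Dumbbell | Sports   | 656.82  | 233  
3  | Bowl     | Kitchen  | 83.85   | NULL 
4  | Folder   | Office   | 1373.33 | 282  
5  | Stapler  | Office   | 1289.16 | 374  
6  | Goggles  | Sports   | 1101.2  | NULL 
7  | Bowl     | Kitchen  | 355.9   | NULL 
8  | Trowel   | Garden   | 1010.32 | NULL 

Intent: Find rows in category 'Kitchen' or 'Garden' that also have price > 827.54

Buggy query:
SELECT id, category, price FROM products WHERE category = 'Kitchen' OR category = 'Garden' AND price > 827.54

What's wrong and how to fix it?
Bug: AND binds tighter than OR, so this parses as category = 'Kitchen' OR (category = 'Garden' AND price > 827.54)

Fix: Add parentheses around the OR so the AND applies to both alternatives

Corrected query:
SELECT id, category, price FROM products WHERE (category = 'Kitchen' OR category = 'Garden') AND price > 827.54

Result:
id | category | price  
---+----------+--------
8  | Garden   | 1010.32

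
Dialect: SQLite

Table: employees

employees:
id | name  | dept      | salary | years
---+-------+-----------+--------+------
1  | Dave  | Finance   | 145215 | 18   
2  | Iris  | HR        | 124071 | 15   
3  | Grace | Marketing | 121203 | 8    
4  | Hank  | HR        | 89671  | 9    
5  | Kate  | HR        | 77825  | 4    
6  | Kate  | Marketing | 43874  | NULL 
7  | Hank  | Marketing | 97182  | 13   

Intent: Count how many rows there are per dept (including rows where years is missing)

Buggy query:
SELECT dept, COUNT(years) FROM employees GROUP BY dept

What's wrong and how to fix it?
Bug: COUNT(column) counts non-NULL values only; rows with NULL years aren't counted

Fix: Replace COUNT(years) with COUNT(*)

Corrected query:
SELECT dept, COUNT(*) FROM employees GROUP BY dept

Result:
dept      | COUNT(*)
----------+---------
Finance   | 1       
HR        | 3       
Marketing | 3       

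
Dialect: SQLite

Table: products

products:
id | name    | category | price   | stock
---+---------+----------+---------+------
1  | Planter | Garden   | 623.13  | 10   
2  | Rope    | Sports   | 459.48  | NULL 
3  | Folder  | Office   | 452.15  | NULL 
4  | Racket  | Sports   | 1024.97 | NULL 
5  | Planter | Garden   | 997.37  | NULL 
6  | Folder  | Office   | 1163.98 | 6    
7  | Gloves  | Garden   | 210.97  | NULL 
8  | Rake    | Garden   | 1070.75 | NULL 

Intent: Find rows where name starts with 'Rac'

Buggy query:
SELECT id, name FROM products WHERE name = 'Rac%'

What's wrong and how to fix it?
Bug: '=' compares the literal string including the % character; pattern matching needs LIKE

Fix: Replace '=' with LIKE so 'Rac%' is treated as a pattern

Corrected query:
SELECT id, name FROM products WHERE name LIKE 'Rac%'

Result:
id | name  
---+-------
4  | Racket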